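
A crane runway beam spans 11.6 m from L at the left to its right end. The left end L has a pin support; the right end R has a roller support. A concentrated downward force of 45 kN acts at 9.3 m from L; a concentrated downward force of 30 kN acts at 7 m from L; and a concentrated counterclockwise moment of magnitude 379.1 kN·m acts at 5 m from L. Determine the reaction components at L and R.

L_x = 0, L_y = 53.50 kN, R_y = 21.50 kN

ΣM about L: R_y·11.6 − 45·9.3 − 30·7 + 379.1 = 0 → R_y = 249.4/11.6 = 21.50 kN.
ΣF_y = 0: L_y + 21.5 − 45 − 30 = 0 → L_y = 53.50 kN.
ΣF_x = 0: no horizontal applied forces, so L_x = 0.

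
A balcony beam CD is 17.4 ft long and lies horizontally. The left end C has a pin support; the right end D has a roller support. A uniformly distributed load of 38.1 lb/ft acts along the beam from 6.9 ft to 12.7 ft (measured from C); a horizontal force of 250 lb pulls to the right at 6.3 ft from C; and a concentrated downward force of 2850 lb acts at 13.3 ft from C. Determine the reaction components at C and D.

C_x = -250.0 lb, C_y = 768.1 lb, D_y = 2303 lb

Resultant of the distributed load: 38.1 × 5.8 = 220.98 lb at 9.8 ft from C.
ΣM about C: D_y·17.4 − (38.1·5.8)·9.8 − 2850·13.3 = 0 → D_y = 40070.604/17.4 = 2302.91 ≈ 2303 lb.
ΣF_y = 0: C_y + 2302.91 − 38.1·5.8 − 2850 = 0 → C_y = 768.1 lb.
ΣF_x = 0: C_x + 250 = 0 → C_x = -250.0 lb.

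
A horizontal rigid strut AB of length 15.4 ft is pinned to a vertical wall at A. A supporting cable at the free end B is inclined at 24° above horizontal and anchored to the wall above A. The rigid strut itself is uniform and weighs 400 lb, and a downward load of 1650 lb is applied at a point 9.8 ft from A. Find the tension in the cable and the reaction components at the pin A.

ΣM about A: T·sin24°·15.4 − 400·7.7 − 1650·9.8 = 0 → T = 19250/(15.4·0.406737) = 3073.24 ≈ 3073 lb.
ΣF_x = 0: A_x − T·cos24° = 0 → A_x = 3073.24 × 0.913545 = 2808 lb.
ΣF_y = 0: A_y + T·sin24° − 400 − 1650 = 0 → A_y = 2050 − 3073.24 × 0.406737 = 800.0 lb.

T = 3073 lb, A_x = 2808 lb, A_y = 800.0 lb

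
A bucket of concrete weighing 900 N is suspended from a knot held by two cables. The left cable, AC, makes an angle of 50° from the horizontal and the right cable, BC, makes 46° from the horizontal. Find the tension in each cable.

ΣF_x = 0: −T_AC·cos50° + T_BC·cos46° = 0 → T_BC = 0.925329·T_AC.
ΣF_y = 0: T_AC·sin50° + T_BC·sin46° = 900.
Substitute: T_AC·(0.766044 + 0.925329·0.71934) = 900 → T_AC = 628.636 ≈ 628.6 N.
Then T_BC = 0.925329 × 628.636 = 581.7 N.

T_AC = 628.6 N, T_BC = 581.7 N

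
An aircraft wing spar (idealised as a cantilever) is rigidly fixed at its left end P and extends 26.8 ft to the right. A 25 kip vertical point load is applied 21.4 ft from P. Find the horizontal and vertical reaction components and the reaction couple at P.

P_x = 0, P_y = 25.00 kip, M_P = 535.0 kip·ft

ΣF_x = 0: P_x = 0.
ΣF_y = 0: P_y − 25 = 0 → P_y = 25.00 kip.
ΣM about P: M_P − 25·21.4 = 0 → M_P = 535.0 kip·ft.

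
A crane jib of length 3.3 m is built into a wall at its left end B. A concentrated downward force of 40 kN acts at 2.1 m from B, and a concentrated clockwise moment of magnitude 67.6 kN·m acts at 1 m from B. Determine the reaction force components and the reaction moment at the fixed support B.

B_x = 0, B_y = 40.00 kN, M_B = 151.6 kN·m

ΣF_x = 0: B_x = 0.
ΣF_y = 0: B_y − 40 = 0 → B_y = 40.00 kN.
ΣM about B: M_B − 40·2.1 − 67.6 = 0 → M_B = 151.6 kN·m.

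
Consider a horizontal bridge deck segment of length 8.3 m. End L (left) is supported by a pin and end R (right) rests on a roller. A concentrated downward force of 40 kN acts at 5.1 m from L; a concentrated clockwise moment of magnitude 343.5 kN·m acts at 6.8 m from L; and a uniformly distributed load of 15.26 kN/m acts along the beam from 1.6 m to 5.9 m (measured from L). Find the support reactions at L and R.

L_x = 0, L_y = 10.01 kN, R_y = 95.61 kN

Resultant of the distributed load: 15.26 × 4.3 = 65.618 kN at 3.75 m from L.
ΣM about L: R_y·8.3 − 40·5.1 − 343.5 − (15.26·4.3)·3.75 = 0 → R_y = 793.5675/8.3 = 95.6105 ≈ 95.61 kN.
ΣF_y = 0: L_y + 95.6105 − 40 − 15.26·4.3 = 0 → L_y = 10.01 kN.
ΣF_x = 0: no horizontal applied forces, so L_x = 0.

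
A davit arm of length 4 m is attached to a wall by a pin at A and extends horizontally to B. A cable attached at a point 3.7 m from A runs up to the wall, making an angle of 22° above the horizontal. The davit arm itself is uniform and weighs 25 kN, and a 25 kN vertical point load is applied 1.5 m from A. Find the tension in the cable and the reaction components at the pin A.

ΣM about A: T·sin22°·3.7 − 25·2 − 25·1.5 = 0 → T = 87.5/(3.7·0.374607) = 63.1292 ≈ 63.13 kN.
ΣF_x = 0: A_x − T·cos22° = 0 → A_x = 63.1292 × 0.927184 = 58.53 kN.
ΣF_y = 0: A_y + T·sin22° − 25 − 25 = 0 → A_y = 50 − 63.1292 × 0.374607 = 26.35 kN.

T = 63.13 kN, A_x = 58.53 kN, A_y = 26.35 kN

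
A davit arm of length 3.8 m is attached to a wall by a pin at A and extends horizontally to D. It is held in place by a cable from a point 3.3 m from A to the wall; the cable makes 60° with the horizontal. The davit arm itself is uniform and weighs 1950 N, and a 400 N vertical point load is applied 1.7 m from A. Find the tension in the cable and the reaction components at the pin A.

ΣM about A: T·sin60°·3.3 − 1950·1.9 − 400·1.7 = 0 → T = 4385/(3.3·0.866025) = 1534.35 ≈ 1534 N.
ΣF_x = 0: A_x − T·cos60° = 0 → A_x = 1534.35 × 0.5 = 767.2 N.
ΣF_y = 0: A_y + T·sin60° − 1950 − 400 = 0 → A_y = 2350 − 1534.35 × 0.866025 = 1021 N.

T = 1534 N, A_x = 767.2 N, A_y = 1021 N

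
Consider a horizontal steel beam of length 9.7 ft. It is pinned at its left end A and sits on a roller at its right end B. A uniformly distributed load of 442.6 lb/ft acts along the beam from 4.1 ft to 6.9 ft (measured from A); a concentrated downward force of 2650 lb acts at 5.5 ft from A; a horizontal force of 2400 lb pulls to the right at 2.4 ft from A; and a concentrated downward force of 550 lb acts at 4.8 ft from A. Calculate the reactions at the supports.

A_x = -2400 lb, A_y = 1962 lb, B_y = 2477 lb

Resultant of the distributed load: 442.6 × 2.8 = 1239.28 lb at 5.5 ft from A.
ΣM about A: B_y·9.7 − (442.6·2.8)·5.5 − 2650·5.5 − 550·4.8 = 0 → B_y = 24031.04/9.7 = 2477.43 ≈ 2477 lb.
ΣF_y = 0: A_y + 2477.43 − 442.6·2.8 − 2650 − 550 = 0 → A_y = 1962 lb.
ΣF_x = 0: A_x + 2400 = 0 → A_x = -2400 lb.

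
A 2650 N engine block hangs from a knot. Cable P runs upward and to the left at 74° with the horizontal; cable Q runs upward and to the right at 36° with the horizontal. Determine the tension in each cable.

ΣF_x = 0: −T_P·cos74° + T_Q·cos36° = 0 → T_Q = 0.340707·T_P.
ΣF_y = 0: T_P·sin74° + T_Q·sin36° = 2650.
Substitute: T_P·(0.961262 + 0.340707·0.587785) = 2650 → T_P = 2281.48 ≈ 2281 N.
Then T_Q = 0.340707 × 2281.48 = 777.3 N.

T_P = 2281 N, T_Q = 777.3 N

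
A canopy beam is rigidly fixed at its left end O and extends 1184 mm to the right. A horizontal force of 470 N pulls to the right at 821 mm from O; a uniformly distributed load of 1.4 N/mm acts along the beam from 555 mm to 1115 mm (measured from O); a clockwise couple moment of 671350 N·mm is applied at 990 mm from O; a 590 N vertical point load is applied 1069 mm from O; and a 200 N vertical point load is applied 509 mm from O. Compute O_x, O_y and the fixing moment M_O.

O_x = -470.0 N, O_y = 1574 N, M_O = 2058000 N·mm

Resultant of the distributed load: 1.4 × 560 = 784 N at 835 mm from O.
ΣF_x = 0: O_x + 470 = 0 → O_x = -470.0 N.
ΣF_y = 0: O_y − 1.4·560 − 590 − 200 = 0 → O_y = 1574 N.
ΣM about O: M_O − (1.4·560)·835 − 671350 − 590·1069 − 200·509 = 0 → M_O = 2058000 N·mm.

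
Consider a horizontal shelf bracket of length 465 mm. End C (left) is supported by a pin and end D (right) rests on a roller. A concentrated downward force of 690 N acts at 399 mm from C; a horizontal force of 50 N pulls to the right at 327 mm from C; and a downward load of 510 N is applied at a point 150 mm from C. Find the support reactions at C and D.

C_x = -50.00 N, C_y = 443.4 N, D_y = 756.6 N

ΣM about C: D_y·465 − 690·399 − 510·150 = 0 → D_y = 351810/465 = 756.581 ≈ 756.6 N.
ΣF_y = 0: C_y + 756.581 − 690 − 510 = 0 → C_y = 443.4 N.
ΣF_x = 0: C_x + 50 = 0 → C_x = -50.00 N.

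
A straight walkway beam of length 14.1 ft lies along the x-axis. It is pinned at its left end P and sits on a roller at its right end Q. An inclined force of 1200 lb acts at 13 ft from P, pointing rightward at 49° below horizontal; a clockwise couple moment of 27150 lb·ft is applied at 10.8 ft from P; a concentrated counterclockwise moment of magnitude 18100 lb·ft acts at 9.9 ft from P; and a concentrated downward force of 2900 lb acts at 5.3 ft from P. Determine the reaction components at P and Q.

P_x = -787.3 lb, P_y = 1239 lb, Q_y = 2567 lb

ΣM about P: Q_y·14.1 − 1200·sin49°·13 − 27150 + 18100 − 2900·5.3 = 0 → Q_y = 36193.5/14.1 = 2566.91 ≈ 2567 lb.
ΣF_y = 0: P_y + 2566.91 − 1200·sin49° − 2900 = 0 → P_y = 1239 lb.
ΣF_x = 0: P_x + 1200·cos49° = 0 → P_x = -787.3 lb.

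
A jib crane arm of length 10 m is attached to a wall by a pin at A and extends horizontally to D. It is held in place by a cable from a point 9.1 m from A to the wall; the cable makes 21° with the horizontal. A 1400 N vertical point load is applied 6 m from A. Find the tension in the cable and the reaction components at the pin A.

T = 2576 N, A_x = 2405 N, A_y = 476.9 N

ΣM about A: T·sin21°·9.1 − 1400·6 = 0 → T = 8400/(9.1·0.358368) = 2575.78 ≈ 2576 N.
ΣF_x = 0: A_x − T·cos21° = 0 → A_x = 2575.78 × 0.93358 = 2405 N.
ΣF_y = 0: A_y + T·sin21° − 1400 = 0 → A_y = 1400 − 2575.78 × 0.358368 = 476.9 N.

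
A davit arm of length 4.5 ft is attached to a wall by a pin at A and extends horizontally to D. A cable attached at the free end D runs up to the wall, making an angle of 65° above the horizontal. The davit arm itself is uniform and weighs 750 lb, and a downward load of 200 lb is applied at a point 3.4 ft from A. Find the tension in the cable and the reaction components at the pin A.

ΣM about A: T·sin65°·4.5 − 750·2.25 − 200·3.4 = 0 → T = 2367.5/(4.5·0.906308) = 580.499 ≈ 580.5 lb.
ΣF_x = 0: A_x − T·cos65° = 0 → A_x = 580.499 × 0.422618 = 245.3 lb.
ΣF_y = 0: A_y + T·sin65° − 750 − 200 = 0 → A_y = 950 − 580.499 × 0.906308 = 423.9 lb.

T = 580.5 lb, A_x = 245.3 lb, A_y = 423.9 lb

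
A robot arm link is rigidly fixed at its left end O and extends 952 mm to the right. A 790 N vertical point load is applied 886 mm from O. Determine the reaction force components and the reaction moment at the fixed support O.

O_x = 0, O_y = 790.0 N, M_O = 699900 N·mm

ΣF_x = 0: O_x = 0.
ΣF_y = 0: O_y − 790 = 0 → O_y = 790.0 N.
ΣM about O: M_O − 790·886 = 0 → M_O = 699900 N·mm.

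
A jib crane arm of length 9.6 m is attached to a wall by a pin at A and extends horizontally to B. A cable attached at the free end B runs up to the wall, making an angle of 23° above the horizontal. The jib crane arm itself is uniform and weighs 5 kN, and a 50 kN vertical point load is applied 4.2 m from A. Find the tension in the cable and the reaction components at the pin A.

T = 62.38 kN, A_x = 57.42 kN, A_y = 30.62 kN

ΣM about A: T·sin23°·9.6 − 5·4.8 − 50·4.2 = 0 → T = 234/(9.6·0.390731) = 62.3831 ≈ 62.38 kN.
ΣF_x = 0: A_x − T·cos23° = 0 → A_x = 62.3831 × 0.920505 = 57.42 kN.
ΣF_y = 0: A_y + T·sin23° − 5 − 50 = 0 → A_y = 55 − 62.3831 × 0.390731 = 30.62 kN.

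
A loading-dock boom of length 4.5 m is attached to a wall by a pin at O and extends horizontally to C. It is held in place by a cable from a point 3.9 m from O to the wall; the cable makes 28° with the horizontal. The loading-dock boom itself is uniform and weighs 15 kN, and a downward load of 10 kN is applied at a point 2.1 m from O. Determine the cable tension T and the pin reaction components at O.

T = 29.90 kN, O_x = 26.40 kN, O_y = 10.96 kN

ΣM about O: T·sin28°·3.9 − 15·2.25 − 10·2.1 = 0 → T = 54.75/(3.9·0.469472) = 29.9027 ≈ 29.90 kN.
ΣF_x = 0: O_x − T·cos28° = 0 → O_x = 29.9027 × 0.882948 = 26.40 kN.
ΣF_y = 0: O_y + T·sin28° − 15 − 10 = 0 → O_y = 25 − 29.9027 × 0.469472 = 10.96 kN.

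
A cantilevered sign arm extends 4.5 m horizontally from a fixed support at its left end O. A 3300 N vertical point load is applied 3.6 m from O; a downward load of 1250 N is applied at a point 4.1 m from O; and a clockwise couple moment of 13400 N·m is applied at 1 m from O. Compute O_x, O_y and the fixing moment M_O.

ΣF_x = 0: O_x = 0.
ΣF_y = 0: O_y − 3300 − 1250 = 0 → O_y = 4550 N.
ΣM about O: M_O − 3300·3.6 − 1250·4.1 − 13400 = 0 → M_O = 30400 N·m.

O_x = 0, O_y = 4550 N, M_O = 30400 N·m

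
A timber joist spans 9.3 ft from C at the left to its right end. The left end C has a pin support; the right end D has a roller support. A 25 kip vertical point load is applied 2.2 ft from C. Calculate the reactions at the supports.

Taking moments about C: D_y·9.3 − 25·2.2 = 0 → D_y = 55/9.3 = 5.91398 ≈ 5.914 kip.
ΣF_y = 0: C_y + 5.91398 − 25 = 0 → C_y = 19.09 kip.
ΣF_x = 0: no horizontal applied forces, so C_x = 0.

C_x = 0, C_y = 19.09 kip, D_y = 5.914 kip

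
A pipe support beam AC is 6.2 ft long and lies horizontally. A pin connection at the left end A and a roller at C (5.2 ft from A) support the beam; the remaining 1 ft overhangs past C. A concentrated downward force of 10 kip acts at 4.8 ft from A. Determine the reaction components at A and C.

ΣM about A: C_y·5.2 − 10·4.8 = 0 → C_y = 48/5.2 = 9.23077 ≈ 9.231 kip.
ΣF_y = 0: A_y + 9.23077 − 10 = 0 → A_y = 0.7692 kip.
ΣF_x = 0: no horizontal applied forces, so A_x = 0.

A_x = 0, A_y = 0.7692 kip, C_y = 9.231 kip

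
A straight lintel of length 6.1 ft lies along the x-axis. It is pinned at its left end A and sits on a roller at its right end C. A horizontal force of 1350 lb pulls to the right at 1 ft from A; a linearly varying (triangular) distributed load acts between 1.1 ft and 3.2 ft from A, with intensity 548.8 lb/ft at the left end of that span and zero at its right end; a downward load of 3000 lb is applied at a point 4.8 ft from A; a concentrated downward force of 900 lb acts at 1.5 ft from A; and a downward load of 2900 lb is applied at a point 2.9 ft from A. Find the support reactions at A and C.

Resultant of the triangular load: ½ × 548.8 × 2.1 = 576.24 lb, acting at 1.8 ft from A (one-third of the span from the peak).
ΣM about A: C_y·6.1 − (½·548.8·2.1)·1.8 − 3000·4.8 − 900·1.5 − 2900·2.9 = 0 → C_y = 25197.232/6.1 = 4130.69 ≈ 4131 lb.
ΣF_y = 0: A_y + 4130.69 − ½·548.8·2.1 − 3000 − 900 − 2900 = 0 → A_y = 3246 lb.
ΣF_x = 0: A_x + 1350 = 0 → A_x = -1350 lb.

A_x = -1350 lb, A_y = 3246 lb, C_y = 4131 lb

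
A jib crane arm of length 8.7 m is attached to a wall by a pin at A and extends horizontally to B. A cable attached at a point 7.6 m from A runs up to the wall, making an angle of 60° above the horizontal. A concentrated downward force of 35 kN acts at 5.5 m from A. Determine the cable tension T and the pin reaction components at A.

ΣM about A: T·sin60°·7.6 − 35·5.5 = 0 → T = 192.5/(7.6·0.866025) = 29.2474 ≈ 29.25 kN.
ΣF_x = 0: A_x − T·cos60° = 0 → A_x = 29.2474 × 0.5 = 14.62 kN.
ΣF_y = 0: A_y + T·sin60° − 35 = 0 → A_y = 35 − 29.2474 × 0.866025 = 9.671 kN.

T = 29.25 kN, A_x = 14.62 kN, A_y = 9.671 kN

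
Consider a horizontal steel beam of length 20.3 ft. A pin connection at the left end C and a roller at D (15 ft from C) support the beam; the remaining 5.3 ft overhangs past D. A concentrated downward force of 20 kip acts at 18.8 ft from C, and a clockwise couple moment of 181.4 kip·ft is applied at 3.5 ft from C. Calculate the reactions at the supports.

C_x = 0, C_y = -17.16 kip, D_y = 37.16 kip

Moments about C: D_y·15 − 20·18.8 − 181.4 = 0 → D_y = 557.4/15 = 37.16 kip.
ΣF_y = 0: C_y + 37.16 − 20 = 0 → C_y = -17.16 kip.
ΣF_x = 0: no horizontal applied forces, so C_x = 0.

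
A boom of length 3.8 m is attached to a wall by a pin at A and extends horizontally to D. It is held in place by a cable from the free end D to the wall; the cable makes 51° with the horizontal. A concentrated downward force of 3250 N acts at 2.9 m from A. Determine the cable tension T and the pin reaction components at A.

ΣM about A: T·sin51°·3.8 − 3250·2.9 = 0 → T = 9425/(3.8·0.777146) = 3191.5 ≈ 3192 N.
ΣF_x = 0: A_x − T·cos51° = 0 → A_x = 3191.5 × 0.62932 = 2008 N.
ΣF_y = 0: A_y + T·sin51° − 3250 = 0 → A_y = 3250 − 3191.5 × 0.777146 = 769.7 N.

T = 3192 N, A_x = 2008 N, A_y = 769.7 N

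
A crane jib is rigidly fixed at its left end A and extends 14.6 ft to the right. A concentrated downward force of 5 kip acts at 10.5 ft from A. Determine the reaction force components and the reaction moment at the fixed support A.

ΣF_x = 0: A_x = 0.
ΣF_y = 0: A_y − 5 = 0 → A_y = 5.000 kip.
ΣM about A: M_A − 5·10.5 = 0 → M_A = 52.50 kip·ft.

A_x = 0, A_y = 5.000 kip, M_A = 52.50 kip·ft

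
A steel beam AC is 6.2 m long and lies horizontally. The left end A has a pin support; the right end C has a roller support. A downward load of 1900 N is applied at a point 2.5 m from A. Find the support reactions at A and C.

Taking moments about A: C_y·6.2 − 1900·2.5 = 0 → C_y = 4750/6.2 = 766.129 ≈ 766.1 N.
ΣF_y = 0: A_y + 766.129 − 1900 = 0 → A_y = 1134 N.
ΣF_x = 0: no horizontal applied forces, so A_x = 0.

A_x = 0, A_y = 1134 N, C_y = 766.1 N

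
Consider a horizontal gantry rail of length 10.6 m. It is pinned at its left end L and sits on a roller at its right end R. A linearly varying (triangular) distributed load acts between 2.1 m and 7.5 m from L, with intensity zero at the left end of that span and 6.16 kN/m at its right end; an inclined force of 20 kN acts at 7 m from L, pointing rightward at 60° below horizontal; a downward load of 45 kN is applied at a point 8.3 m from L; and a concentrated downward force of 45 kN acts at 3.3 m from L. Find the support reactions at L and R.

Resultant of the triangular load: ½ × 6.16 × 5.4 = 16.632 kN, acting at 5.7 m from L (one-third of the span from the peak).
ΣM about L: R_y·10.6 − (½·6.16·5.4)·5.7 − 20·sin60°·7 − 45·8.3 − 45·3.3 = 0 → R_y = 738.046/10.6 = 69.627 ≈ 69.63 kN.
ΣF_y = 0: L_y + 69.627 − ½·6.16·5.4 − 20·sin60° − 45 − 45 = 0 → L_y = 54.33 kN.
ΣF_x = 0: L_x + 20·cos60° = 0 → L_x = -10.00 kN.

L_x = -10.00 kN, L_y = 54.33 kN, R_y = 69.63 kN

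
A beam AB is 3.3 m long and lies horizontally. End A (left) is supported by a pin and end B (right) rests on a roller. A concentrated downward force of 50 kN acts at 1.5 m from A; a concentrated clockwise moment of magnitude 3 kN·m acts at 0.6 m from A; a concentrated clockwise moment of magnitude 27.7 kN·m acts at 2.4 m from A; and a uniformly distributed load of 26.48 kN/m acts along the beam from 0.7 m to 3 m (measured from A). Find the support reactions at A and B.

Resultant of the distributed load: 26.48 × 2.3 = 60.904 kN at 1.85 m from A.
Taking moments about A: B_y·3.3 − 50·1.5 − 3 − 27.7 − (26.48·2.3)·1.85 = 0 → B_y = 218.3724/3.3 = 66.1735 ≈ 66.17 kN.
ΣF_y = 0: A_y + 66.1735 − 50 − 26.48·2.3 = 0 → A_y = 44.73 kN.
ΣF_x = 0: no horizontal applied forces, so A_x = 0.

A_x = 0, A_y = 44.73 kN, B_y = 66.17 kN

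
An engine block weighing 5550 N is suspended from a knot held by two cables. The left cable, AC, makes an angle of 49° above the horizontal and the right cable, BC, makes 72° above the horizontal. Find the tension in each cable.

T_AC = 2001 N, T_BC = 4248 N

ΣF_x = 0: −T_AC·cos49° + T_BC·cos72° = 0 → T_BC = 2.12305·T_AC.
ΣF_y = 0: T_AC·sin49° + T_BC·sin72° = 5550.
Substitute: T_AC·(0.75471 + 2.12305·0.951057) = 5550 → T_AC = 2000.83 ≈ 2001 N.
Then T_BC = 2.12305 × 2000.83 = 4248 N.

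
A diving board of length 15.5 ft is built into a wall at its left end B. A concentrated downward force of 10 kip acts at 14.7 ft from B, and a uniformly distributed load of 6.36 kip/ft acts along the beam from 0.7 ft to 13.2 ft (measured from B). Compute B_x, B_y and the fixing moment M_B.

Resultant of the distributed load: 6.36 × 12.5 = 79.5 kip at 6.95 ft from B.
ΣF_x = 0: B_x = 0.
ΣF_y = 0: B_y − 10 − 6.36·12.5 = 0 → B_y = 89.50 kip.
ΣM about B: M_B − 10·14.7 − (6.36·12.5)·6.95 = 0 → M_B = 699.5 kip·ft.

B_x = 0, B_y = 89.50 kip, M_B = 699.5 kip·ft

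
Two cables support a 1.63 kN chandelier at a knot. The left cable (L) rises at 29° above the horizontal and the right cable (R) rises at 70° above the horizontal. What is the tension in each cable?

T_L = 0.5644 kN, T_R = 1.443 kN

ΣF_x = 0: −T_L·cos29° + T_R·cos70° = 0 → T_R = 2.55722·T_L.
ΣF_y = 0: T_L·sin29° + T_R·sin70° = 1.63.
Substitute: T_L·(0.48481 + 2.55722·0.939693) = 1.63 → T_L = 0.564441 ≈ 0.5644 kN.
Then T_R = 2.55722 × 0.564441 = 1.443 kN.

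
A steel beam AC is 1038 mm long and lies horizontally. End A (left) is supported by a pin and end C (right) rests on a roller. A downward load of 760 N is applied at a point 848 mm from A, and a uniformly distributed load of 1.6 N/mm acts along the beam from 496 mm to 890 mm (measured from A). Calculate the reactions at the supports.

Resultant of the distributed load: 1.6 × 394 = 630.4 N at 693 mm from A.
Taking moments about A: C_y·1038 − 760·848 − (1.6·394)·693 = 0 → C_y = 1081347.2/1038 = 1041.76 ≈ 1042 N.
ΣF_y = 0: A_y + 1041.76 − 760 − 1.6·394 = 0 → A_y = 348.6 N.
ΣF_x = 0: no horizontal applied forces, so A_x = 0.

A_x = 0, A_y = 348.6 N, C_y = 1042 N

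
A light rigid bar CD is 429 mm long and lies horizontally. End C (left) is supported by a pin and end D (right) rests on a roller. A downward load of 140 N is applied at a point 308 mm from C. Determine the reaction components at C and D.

C_x = 0, C_y = 39.49 N, D_y = 100.5 N

Moments about C: D_y·429 − 140·308 = 0 → D_y = 43120/429 = 100.513 ≈ 100.5 N.
ΣF_y = 0: C_y + 100.513 − 140 = 0 → C_y = 39.49 N.
ΣF_x = 0: no horizontal applied forces, so C_x = 0.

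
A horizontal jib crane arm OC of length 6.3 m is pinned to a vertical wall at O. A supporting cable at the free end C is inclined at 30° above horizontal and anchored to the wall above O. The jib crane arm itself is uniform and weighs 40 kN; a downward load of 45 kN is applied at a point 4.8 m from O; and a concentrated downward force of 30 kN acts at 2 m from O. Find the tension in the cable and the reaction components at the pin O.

ΣM about O: T·sin30°·6.3 − 40·3.15 − 45·4.8 − 30·2 = 0 → T = 402/(6.3·0.5) = 127.619 ≈ 127.6 kN.
ΣF_x = 0: O_x − T·cos30° = 0 → O_x = 127.619 × 0.866025 = 110.5 kN.
ΣF_y = 0: O_y + T·sin30° − 40 − 45 − 30 = 0 → O_y = 115 − 127.619 × 0.5 = 51.19 kN.

T = 127.6 kN, O_x = 110.5 kN, O_y = 51.19 kN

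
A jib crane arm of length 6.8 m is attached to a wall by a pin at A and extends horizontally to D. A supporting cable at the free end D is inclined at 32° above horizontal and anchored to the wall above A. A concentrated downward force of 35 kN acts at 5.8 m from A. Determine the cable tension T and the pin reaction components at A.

ΣM about A: T·sin32°·6.8 − 35·5.8 = 0 → T = 203/(6.8·0.529919) = 56.3349 ≈ 56.33 kN.
ΣF_x = 0: A_x − T·cos32° = 0 → A_x = 56.3349 × 0.848048 = 47.77 kN.
ΣF_y = 0: A_y + T·sin32° − 35 = 0 → A_y = 35 − 56.3349 × 0.529919 = 5.147 kN.

T = 56.33 kN, A_x = 47.77 kN, A_y = 5.147 kN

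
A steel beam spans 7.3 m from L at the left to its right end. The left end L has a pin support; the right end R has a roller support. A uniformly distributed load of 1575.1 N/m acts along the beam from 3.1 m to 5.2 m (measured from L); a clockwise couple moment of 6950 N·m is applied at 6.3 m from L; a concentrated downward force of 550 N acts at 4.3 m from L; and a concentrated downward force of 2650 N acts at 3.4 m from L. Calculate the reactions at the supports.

Resultant of the distributed load: 1575.1 × 2.1 = 3307.71 N at 4.15 m from L.
Taking moments about L: R_y·7.3 − (1575.1·2.1)·4.15 − 6950 − 550·4.3 − 2650·3.4 = 0 → R_y = 32051.9965/7.3 = 4390.68 ≈ 4391 N.
ΣF_y = 0: L_y + 4390.68 − 1575.1·2.1 − 550 − 2650 = 0 → L_y = 2117 N.
ΣF_x = 0: no horizontal applied forces, so L_x = 0.

L_x = 0, L_y = 2117 N, R_y = 4391 N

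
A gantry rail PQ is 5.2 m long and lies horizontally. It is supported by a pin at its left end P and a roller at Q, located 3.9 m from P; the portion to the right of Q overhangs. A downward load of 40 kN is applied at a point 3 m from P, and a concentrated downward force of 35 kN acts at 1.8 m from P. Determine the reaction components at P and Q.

Moments about P: Q_y·3.9 − 40·3 − 35·1.8 = 0 → Q_y = 183/3.9 = 46.9231 ≈ 46.92 kN.
ΣF_y = 0: P_y + 46.9231 − 40 − 35 = 0 → P_y = 28.08 kN.
ΣF_x = 0: no horizontal applied forces, so P_x = 0.

P_x = 0, P_y = 28.08 kN, Q_y = 46.92 kN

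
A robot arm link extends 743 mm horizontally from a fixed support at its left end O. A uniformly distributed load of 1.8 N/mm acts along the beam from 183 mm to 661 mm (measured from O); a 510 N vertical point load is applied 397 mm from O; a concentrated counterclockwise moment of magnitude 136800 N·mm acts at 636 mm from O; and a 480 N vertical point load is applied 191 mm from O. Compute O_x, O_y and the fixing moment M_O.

Resultant of the distributed load: 1.8 × 478 = 860.4 N at 422 mm from O.
ΣF_x = 0: O_x = 0.
ΣF_y = 0: O_y − 1.8·478 − 510 − 480 = 0 → O_y = 1850 N.
ΣM about O: M_O − (1.8·478)·422 − 510·397 + 136800 − 480·191 = 0 → M_O = 520400 N·mm.

O_x = 0, O_y = 1850 N, M_O = 520400 N·mm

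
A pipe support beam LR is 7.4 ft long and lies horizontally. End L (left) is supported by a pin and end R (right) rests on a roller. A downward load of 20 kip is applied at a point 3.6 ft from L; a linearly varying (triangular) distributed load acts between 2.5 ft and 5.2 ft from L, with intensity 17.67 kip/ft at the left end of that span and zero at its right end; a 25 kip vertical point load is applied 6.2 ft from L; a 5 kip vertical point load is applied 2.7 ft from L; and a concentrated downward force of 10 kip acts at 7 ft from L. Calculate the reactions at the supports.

L_x = 0, L_y = 30.93 kip, R_y = 52.92 kip

Resultant of the triangular load: ½ × 17.67 × 2.7 = 23.8545 kip, acting at 3.4 ft from L (one-third of the span from the peak).
Taking moments about L: R_y·7.4 − 20·3.6 − (½·17.67·2.7)·3.4 − 25·6.2 − 5·2.7 − 10·7 = 0 → R_y = 391.6053/7.4 = 52.9196 ≈ 52.92 kip.
ΣF_y = 0: L_y + 52.9196 − 20 − ½·17.67·2.7 − 25 − 5 − 10 = 0 → L_y = 30.93 kip.
ΣF_x = 0: no horizontal applied forces, so L_x = 0.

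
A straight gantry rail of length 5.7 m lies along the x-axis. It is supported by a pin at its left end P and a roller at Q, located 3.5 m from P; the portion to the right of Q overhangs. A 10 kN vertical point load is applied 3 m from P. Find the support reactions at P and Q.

P_x = 0, P_y = 1.429 kN, Q_y = 8.571 kN

Moments about P: Q_y·3.5 − 10·3 = 0 → Q_y = 30/3.5 = 8.57143 ≈ 8.571 kN.
ΣF_y = 0: P_y + 8.57143 − 10 = 0 → P_y = 1.429 kN.
ΣF_x = 0: no horizontal applied forces, so P_x = 0.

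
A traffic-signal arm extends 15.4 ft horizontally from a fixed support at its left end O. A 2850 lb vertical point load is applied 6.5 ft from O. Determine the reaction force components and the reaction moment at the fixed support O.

ΣF_x = 0: O_x = 0.
ΣF_y = 0: O_y − 2850 = 0 → O_y = 2850 lb.
ΣM about O: M_O − 2850·6.5 = 0 → M_O = 18520 lb·ft.

O_x = 0, O_y = 2850 lb, M_O = 18520 lb·ft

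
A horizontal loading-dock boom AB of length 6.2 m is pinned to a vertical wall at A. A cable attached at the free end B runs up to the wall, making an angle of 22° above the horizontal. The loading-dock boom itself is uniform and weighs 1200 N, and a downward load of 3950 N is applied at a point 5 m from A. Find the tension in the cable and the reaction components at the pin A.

T = 10110 N, A_x = 9369 N, A_y = 1365 N

ΣM about A: T·sin22°·6.2 − 1200·3.1 − 3950·5 = 0 → T = 23470/(6.2·0.374607) = 10105.2 ≈ 10110 N.
ΣF_x = 0: A_x − T·cos22° = 0 → A_x = 10105.2 × 0.927184 = 9369 N.
ΣF_y = 0: A_y + T·sin22° − 1200 − 3950 = 0 → A_y = 5150 − 10105.2 × 0.374607 = 1365 N.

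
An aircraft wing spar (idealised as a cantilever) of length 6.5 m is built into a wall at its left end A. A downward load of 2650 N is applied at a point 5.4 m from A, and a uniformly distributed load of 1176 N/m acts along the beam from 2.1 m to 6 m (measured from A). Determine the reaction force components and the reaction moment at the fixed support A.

Resultant of the distributed load: 1176 × 3.9 = 4586.4 N at 4.05 m from A.
ΣF_x = 0: A_x = 0.
ΣF_y = 0: A_y − 2650 − 1176·3.9 = 0 → A_y = 7236 N.
ΣM about A: M_A − 2650·5.4 − (1176·3.9)·4.05 = 0 → M_A = 32880 N·m.

A_x = 0, A_y = 7236 N, M_A = 32880 N·m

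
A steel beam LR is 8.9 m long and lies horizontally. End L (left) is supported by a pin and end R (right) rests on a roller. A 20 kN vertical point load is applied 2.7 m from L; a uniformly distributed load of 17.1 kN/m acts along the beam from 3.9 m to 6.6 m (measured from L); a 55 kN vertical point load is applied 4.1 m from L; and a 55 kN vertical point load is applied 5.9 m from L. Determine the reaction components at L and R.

Resultant of the distributed load: 17.1 × 2.7 = 46.17 kN at 5.25 m from L.
ΣM about L: R_y·8.9 − 20·2.7 − (17.1·2.7)·5.25 − 55·4.1 − 55·5.9 = 0 → R_y = 846.3925/8.9 = 95.1003 ≈ 95.10 kN.
ΣF_y = 0: L_y + 95.1003 − 20 − 17.1·2.7 − 55 − 55 = 0 → L_y = 81.07 kN.
ΣF_x = 0: no horizontal applied forces, so L_x = 0.

L_x = 0, L_y = 81.07 kN, R_y = 95.10 kN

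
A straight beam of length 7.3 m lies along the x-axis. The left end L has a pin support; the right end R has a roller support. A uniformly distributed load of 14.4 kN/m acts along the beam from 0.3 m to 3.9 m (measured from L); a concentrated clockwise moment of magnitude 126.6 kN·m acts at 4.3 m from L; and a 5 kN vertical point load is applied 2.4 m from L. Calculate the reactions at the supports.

Resultant of the distributed load: 14.4 × 3.6 = 51.84 kN at 2.1 m from L.
ΣM about L: R_y·7.3 − (14.4·3.6)·2.1 − 126.6 − 5·2.4 = 0 → R_y = 247.464/7.3 = 33.8992 ≈ 33.90 kN.
ΣF_y = 0: L_y + 33.8992 − 14.4·3.6 − 5 = 0 → L_y = 22.94 kN.
ΣF_x = 0: no horizontal applied forces, so L_x = 0.

L_x = 0, L_y = 22.94 kN, R_y = 33.90 kN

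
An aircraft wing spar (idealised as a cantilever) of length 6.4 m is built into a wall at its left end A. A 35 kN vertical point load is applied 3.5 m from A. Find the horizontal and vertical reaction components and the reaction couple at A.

A_x = 0, A_y = 35.00 kN, M_A = 122.5 kN·m

ΣF_x = 0: A_x = 0.
ΣF_y = 0: A_y − 35 = 0 → A_y = 35.00 kN.
ΣM about A: M_A − 35·3.5 = 0 → M_A = 122.5 kN·m.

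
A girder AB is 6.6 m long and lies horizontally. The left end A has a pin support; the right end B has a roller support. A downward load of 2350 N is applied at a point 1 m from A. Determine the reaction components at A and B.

Moments about A: B_y·6.6 − 2350·1 = 0 → B_y = 2350/6.6 = 356.061 ≈ 356.1 N.
ΣF_y = 0: A_y + 356.061 − 2350 = 0 → A_y = 1994 N.
ΣF_x = 0: no horizontal applied forces, so A_x = 0.

A_x = 0, A_y = 1994 N, B_y = 356.1 N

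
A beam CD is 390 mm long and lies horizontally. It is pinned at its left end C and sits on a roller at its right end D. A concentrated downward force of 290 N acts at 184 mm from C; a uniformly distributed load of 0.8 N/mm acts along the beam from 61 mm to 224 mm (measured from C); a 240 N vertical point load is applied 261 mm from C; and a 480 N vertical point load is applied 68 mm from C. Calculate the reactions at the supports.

Resultant of the distributed load: 0.8 × 163 = 130.4 N at 142.5 mm from C.
Moments about C: D_y·390 − 290·184 − (0.8·163)·142.5 − 240·261 − 480·68 = 0 → D_y = 167222/390 = 428.774 ≈ 428.8 N.
ΣF_y = 0: C_y + 428.774 − 290 − 0.8·163 − 240 − 480 = 0 → C_y = 711.6 N.
ΣF_x = 0: no horizontal applied forces, so C_x = 0.

C_x = 0, C_y = 711.6 N, D_y = 428.8 N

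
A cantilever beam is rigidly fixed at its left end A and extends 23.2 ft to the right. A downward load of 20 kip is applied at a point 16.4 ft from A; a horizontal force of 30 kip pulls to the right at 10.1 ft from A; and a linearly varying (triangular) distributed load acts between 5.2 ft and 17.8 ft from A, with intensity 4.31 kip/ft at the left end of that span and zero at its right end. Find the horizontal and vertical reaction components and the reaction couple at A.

A_x = -30.00 kip, A_y = 47.15 kip, M_A = 583.2 kip·ft

Resultant of the triangular load: ½ × 4.31 × 12.6 = 27.153 kip, acting at 9.4 ft from A (one-third of the span from the peak).
ΣF_x = 0: A_x + 30 = 0 → A_x = -30.00 kip.
ΣF_y = 0: A_y − 20 − ½·4.31·12.6 = 0 → A_y = 47.15 kip.
ΣM about A: M_A − 20·16.4 − (½·4.31·12.6)·9.4 = 0 → M_A = 583.2 kip·ft.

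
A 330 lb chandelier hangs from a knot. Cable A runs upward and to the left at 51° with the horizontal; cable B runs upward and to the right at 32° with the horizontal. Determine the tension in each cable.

ΣF_x = 0: −T_A·cos51° + T_B·cos32° = 0 → T_B = 0.742081·T_A.
ΣF_y = 0: T_A·sin51° + T_B·sin32° = 330.
Substitute: T_A·(0.777146 + 0.742081·0.529919) = 330 → T_A = 281.958 ≈ 282.0 lb.
Then T_B = 0.742081 × 281.958 = 209.2 lb.

T_A = 282.0 lb, T_B = 209.2 lb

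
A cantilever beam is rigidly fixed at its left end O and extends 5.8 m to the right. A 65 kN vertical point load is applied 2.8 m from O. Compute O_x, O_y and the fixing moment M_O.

ΣF_x = 0: O_x = 0.
ΣF_y = 0: O_y − 65 = 0 → O_y = 65.00 kN.
ΣM about O: M_O − 65·2.8 = 0 → M_O = 182.0 kN·m.

O_x = 0, O_y = 65.00 kN, M_O = 182.0 kN·m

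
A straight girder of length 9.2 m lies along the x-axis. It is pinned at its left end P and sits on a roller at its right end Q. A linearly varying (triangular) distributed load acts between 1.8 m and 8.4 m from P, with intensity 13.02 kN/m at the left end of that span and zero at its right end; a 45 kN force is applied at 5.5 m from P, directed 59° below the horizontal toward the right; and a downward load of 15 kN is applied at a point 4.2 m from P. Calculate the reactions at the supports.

Resultant of the triangular load: ½ × 13.02 × 6.6 = 42.966 kN, acting at 4 m from P (one-third of the span from the peak).
ΣM about P: Q_y·9.2 − (½·13.02·6.6)·4 − 45·sin59°·5.5 − 15·4.2 = 0 → Q_y = 447.013/9.2 = 48.5884 ≈ 48.59 kN.
ΣF_y = 0: P_y + 48.5884 − ½·13.02·6.6 − 45·sin59° − 15 = 0 → P_y = 47.95 kN.
ΣF_x = 0: P_x + 45·cos59° = 0 → P_x = -23.18 kN.

P_x = -23.18 kN, P_y = 47.95 kN, Q_y = 48.59 kN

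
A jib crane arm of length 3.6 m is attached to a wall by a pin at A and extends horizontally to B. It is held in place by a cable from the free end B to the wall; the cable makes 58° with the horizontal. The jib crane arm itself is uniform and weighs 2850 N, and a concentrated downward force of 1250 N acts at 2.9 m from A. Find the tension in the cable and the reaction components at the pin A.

T = 2868 N, A_x = 1520 N, A_y = 1668 N

ΣM about A: T·sin58°·3.6 − 2850·1.8 − 1250·2.9 = 0 → T = 8755/(3.6·0.848048) = 2867.7 ≈ 2868 N.
ΣF_x = 0: A_x − T·cos58° = 0 → A_x = 2867.7 × 0.529919 = 1520 N.
ΣF_y = 0: A_y + T·sin58° − 2850 − 1250 = 0 → A_y = 4100 − 2867.7 × 0.848048 = 1668 N.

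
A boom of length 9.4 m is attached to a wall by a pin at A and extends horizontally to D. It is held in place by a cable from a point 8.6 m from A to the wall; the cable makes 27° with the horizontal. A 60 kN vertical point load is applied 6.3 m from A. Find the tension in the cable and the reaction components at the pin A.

ΣM about A: T·sin27°·8.6 − 60·6.3 = 0 → T = 378/(8.6·0.45399) = 96.816 ≈ 96.82 kN.
ΣF_x = 0: A_x − T·cos27° = 0 → A_x = 96.816 × 0.891007 = 86.26 kN.
ΣF_y = 0: A_y + T·sin27° − 60 = 0 → A_y = 60 − 96.816 × 0.45399 = 16.05 kN.

T = 96.82 kN, A_x = 86.26 kN, A_y = 16.05 kN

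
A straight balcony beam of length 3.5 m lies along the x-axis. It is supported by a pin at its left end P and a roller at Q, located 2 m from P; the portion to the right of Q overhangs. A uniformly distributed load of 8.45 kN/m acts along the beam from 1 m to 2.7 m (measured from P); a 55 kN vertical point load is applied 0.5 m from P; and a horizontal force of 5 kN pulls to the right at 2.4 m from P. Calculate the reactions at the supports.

Resultant of the distributed load: 8.45 × 1.7 = 14.365 kN at 1.85 m from P.
Taking moments about P: Q_y·2 − (8.45·1.7)·1.85 − 55·0.5 = 0 → Q_y = 54.07525/2 = 27.0376 ≈ 27.04 kN.
ΣF_y = 0: P_y + 27.0376 − 8.45·1.7 − 55 = 0 → P_y = 42.33 kN.
ΣF_x = 0: P_x + 5 = 0 → P_x = -5.000 kN.

P_x = -5.000 kN, P_y = 42.33 kN, Q_y = 27.04 kN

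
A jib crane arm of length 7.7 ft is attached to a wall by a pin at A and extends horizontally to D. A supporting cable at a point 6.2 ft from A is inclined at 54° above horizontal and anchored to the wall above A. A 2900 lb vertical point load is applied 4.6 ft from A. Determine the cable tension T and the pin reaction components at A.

T = 2660 lb, A_x = 1563 lb, A_y = 748.4 lb

ΣM about A: T·sin54°·6.2 − 2900·4.6 = 0 → T = 13340/(6.2·0.809017) = 2659.54 ≈ 2660 lb.
ΣF_x = 0: A_x − T·cos54° = 0 → A_x = 2659.54 × 0.587785 = 1563 lb.
ΣF_y = 0: A_y + T·sin54° − 2900 = 0 → A_y = 2900 − 2659.54 × 0.809017 = 748.4 lb.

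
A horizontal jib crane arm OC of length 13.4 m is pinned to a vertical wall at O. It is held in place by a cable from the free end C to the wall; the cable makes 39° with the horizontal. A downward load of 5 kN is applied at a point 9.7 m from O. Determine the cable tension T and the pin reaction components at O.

ΣM about O: T·sin39°·13.4 − 5·9.7 = 0 → T = 48.5/(13.4·0.62932) = 5.75129 ≈ 5.751 kN.
ΣF_x = 0: O_x − T·cos39° = 0 → O_x = 5.75129 × 0.777146 = 4.470 kN.
ΣF_y = 0: O_y + T·sin39° − 5 = 0 → O_y = 5 − 5.75129 × 0.62932 = 1.381 kN.

T = 5.751 kN, O_x = 4.470 kN, O_y = 1.381 kN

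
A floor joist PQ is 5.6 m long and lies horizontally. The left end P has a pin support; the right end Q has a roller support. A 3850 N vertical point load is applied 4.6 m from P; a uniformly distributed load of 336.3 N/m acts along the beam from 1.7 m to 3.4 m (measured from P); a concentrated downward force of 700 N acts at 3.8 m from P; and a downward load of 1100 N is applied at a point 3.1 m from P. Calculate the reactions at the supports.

P_x = 0, P_y = 1715 N, Q_y = 4507 N

Resultant of the distributed load: 336.3 × 1.7 = 571.71 N at 2.55 m from P.
ΣM about P: Q_y·5.6 − 3850·4.6 − (336.3·1.7)·2.55 − 700·3.8 − 1100·3.1 = 0 → Q_y = 25237.8605/5.6 = 4506.76 ≈ 4507 N.
ΣF_y = 0: P_y + 4506.76 − 3850 − 336.3·1.7 − 700 − 1100 = 0 → P_y = 1715 N.
ΣF_x = 0: no horizontal applied forces, so P_x = 0.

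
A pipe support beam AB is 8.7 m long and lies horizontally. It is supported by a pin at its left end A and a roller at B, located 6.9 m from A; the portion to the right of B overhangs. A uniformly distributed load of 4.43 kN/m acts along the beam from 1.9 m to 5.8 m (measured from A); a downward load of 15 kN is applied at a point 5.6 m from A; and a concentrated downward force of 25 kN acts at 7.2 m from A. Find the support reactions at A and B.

A_x = 0, A_y = 9.376 kN, B_y = 47.90 kN

Resultant of the distributed load: 4.43 × 3.9 = 17.277 kN at 3.85 m from A.
Moments about A: B_y·6.9 − (4.43·3.9)·3.85 − 15·5.6 − 25·7.2 = 0 → B_y = 330.51645/6.9 = 47.9009 ≈ 47.90 kN.
ΣF_y = 0: A_y + 47.9009 − 4.43·3.9 − 15 − 25 = 0 → A_y = 9.376 kN.
ΣF_x = 0: no horizontal applied forces, so A_x = 0.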